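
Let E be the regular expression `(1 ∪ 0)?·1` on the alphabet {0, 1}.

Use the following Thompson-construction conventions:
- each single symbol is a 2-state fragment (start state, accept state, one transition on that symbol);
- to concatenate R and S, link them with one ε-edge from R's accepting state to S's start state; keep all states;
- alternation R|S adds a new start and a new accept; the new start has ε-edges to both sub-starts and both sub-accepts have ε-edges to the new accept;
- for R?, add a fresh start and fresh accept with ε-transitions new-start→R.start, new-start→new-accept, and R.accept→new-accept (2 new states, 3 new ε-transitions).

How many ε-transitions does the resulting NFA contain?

8

Recursing over subexpressions:
Each of the 3 symbol leaves contributes 0 ε-transitions.
  1 ∪ 0 = 4 ε-transitions
  (1 ∪ 0)? = 7 ε-transitions
  (1 ∪ 0)?·1 = 8 ε-transitions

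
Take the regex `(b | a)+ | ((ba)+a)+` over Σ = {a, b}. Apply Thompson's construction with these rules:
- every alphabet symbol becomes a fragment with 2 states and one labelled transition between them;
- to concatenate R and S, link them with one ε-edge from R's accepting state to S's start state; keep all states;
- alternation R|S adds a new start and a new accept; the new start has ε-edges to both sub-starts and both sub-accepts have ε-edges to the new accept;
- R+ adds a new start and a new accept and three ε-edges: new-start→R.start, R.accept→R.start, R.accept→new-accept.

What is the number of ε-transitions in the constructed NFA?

Recursing over subexpressions:
Each of the 5 symbol leaves contributes 0 ε-transitions.
  b | a : 4 ε-transitions
  (b | a)+ : 7 ε-transitions
  ba : 1 ε-transition
  (ba)+ : 4 ε-transitions
  (ba)+a : 5 ε-transitions
  ((ba)+a)+ : 8 ε-transitions
  (b | a)+ | ((ba)+a)+ : 19 ε-transitions

19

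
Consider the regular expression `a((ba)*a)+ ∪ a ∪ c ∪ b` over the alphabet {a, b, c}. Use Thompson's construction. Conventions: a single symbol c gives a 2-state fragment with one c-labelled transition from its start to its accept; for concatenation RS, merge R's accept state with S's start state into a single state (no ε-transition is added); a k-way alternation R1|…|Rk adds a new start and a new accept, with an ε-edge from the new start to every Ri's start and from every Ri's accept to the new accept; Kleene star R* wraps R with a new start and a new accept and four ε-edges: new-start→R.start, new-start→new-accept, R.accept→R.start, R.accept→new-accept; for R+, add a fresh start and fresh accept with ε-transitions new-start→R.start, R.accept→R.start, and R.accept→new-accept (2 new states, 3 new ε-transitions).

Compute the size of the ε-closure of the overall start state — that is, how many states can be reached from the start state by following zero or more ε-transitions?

Compute the ε-closure size of each fragment's start state recursively; a symbol fragment's start has no outgoing ε-edge, so its closure is just itself (size 1).
  ba : |ε-closure| equals the left operand's closure size = 1 (its accept is not ε-reachable, so the closure stops there)
  (ba)* : the star's fresh start ε-reaches both the body's start and the fresh accept: |ε-closure| = 2 + 1 = 3
  (ba)*a : the left operand accepts ε, so the closure extends into the next operand (the shared merged state is already counted); |ε-closure| = 3 + (1−1) = 3
  ((ba)*a)+ : new start ε-reaches only the body's start; the new accept needs a symbol first: |ε-closure| = 1 + 3 = 4
  a((ba)*a)+ : |ε-closure| equals the left operand's closure size = 1 (its accept is not ε-reachable, so the closure stops there)
  a((ba)*a)+ ∪ a ∪ c ∪ b : new start ε-reaches every alternative's start; none of them accept ε, so the new accept is not reached: |ε-closure| = 1 + 1 + 1 + 1 + 1 = 5

5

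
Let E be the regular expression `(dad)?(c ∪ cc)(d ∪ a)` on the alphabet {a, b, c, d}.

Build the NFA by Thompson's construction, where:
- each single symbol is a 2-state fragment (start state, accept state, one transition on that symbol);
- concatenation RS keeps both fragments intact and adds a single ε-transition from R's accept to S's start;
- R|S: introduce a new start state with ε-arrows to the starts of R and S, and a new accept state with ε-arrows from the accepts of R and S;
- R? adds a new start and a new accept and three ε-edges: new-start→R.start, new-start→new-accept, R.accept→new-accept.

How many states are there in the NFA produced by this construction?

22

Per subexpression:
Each of the 8 symbol leaves contributes a 2-state fragment.
  dad : 6 states
  (dad)? : 8 states
  cc : 4 states
  c ∪ cc : 8 states
  d ∪ a : 6 states
  (dad)?(c ∪ cc)(d ∪ a) : 22 states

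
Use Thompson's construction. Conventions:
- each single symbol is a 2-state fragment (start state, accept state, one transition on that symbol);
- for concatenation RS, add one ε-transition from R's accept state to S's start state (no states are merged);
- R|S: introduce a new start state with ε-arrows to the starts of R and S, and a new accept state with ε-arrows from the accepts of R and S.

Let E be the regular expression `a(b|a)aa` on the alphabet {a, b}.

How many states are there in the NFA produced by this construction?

12

Bottom-up over the parse tree:
Each of the 5 symbol leaves contributes a 2-state fragment.
  b|a = 6 states
  a(b|a)aa = 12 states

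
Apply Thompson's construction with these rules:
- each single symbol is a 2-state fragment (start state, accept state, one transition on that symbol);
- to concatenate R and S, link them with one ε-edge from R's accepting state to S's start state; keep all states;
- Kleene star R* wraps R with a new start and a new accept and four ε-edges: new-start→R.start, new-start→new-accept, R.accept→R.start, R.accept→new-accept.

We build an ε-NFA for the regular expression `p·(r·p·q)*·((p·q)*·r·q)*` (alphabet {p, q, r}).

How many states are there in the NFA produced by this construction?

Per subexpression:
Each of the 8 symbol leaves contributes a 2-state fragment.
  r·p·q → 6 states
  (r·p·q)* → 8 states
  p·q → 4 states
  (p·q)* → 6 states
  (p·q)*·r·q → 10 states
  ((p·q)*·r·q)* → 12 states
  p·(r·p·q)*·((p·q)*·r·q)* → 22 states

22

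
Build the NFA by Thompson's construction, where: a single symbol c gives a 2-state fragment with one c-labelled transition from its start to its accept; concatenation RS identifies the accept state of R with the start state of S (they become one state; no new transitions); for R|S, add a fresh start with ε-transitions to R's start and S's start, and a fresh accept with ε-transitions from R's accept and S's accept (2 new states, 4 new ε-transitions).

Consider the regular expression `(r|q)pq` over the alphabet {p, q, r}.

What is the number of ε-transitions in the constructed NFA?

4

Bottom-up over the parse tree:
Each of the 4 symbol leaves contributes 0 ε-transitions.
  r|q : 4 ε-transitions
  (r|q)pq : 4 ε-transitions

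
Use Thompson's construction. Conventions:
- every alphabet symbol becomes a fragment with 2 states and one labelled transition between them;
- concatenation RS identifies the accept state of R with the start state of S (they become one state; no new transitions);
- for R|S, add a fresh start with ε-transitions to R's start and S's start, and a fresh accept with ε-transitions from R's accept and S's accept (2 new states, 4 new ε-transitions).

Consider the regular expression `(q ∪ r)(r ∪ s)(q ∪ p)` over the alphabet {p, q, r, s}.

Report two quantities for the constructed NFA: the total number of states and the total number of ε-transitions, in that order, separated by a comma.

16, 12

Building bottom-up:
Each of the 6 symbol leaves contributes 2 states and 0 ε-transitions.
  q ∪ r : 6 states, 4 ε-transitions
  r ∪ s : 6 states, 4 ε-transitions
  q ∪ p : 6 states, 4 ε-transitions
  (q ∪ r)(r ∪ s)(q ∪ p) : 16 states, 12 ε-transitions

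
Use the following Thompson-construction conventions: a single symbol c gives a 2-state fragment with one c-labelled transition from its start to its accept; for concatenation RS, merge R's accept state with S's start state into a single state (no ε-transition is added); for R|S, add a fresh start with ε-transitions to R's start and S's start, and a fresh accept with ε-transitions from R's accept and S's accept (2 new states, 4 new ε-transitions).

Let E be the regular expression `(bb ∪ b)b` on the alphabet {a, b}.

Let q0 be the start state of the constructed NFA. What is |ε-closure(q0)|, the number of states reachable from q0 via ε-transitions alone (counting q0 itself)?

3

Work bottom-up. For each fragment F, track |ε-closure(F.start)| and whether F's accept lies in that closure (i.e. whether F accepts ε). A single-symbol fragment has closure size 1 and does not accept ε.
  bb — |ε-closure| equals the left operand's closure size = 1 (its accept is not ε-reachable, so the closure stops there)
  bb ∪ b — |ε-closure| = 1 + 1 + 1 = 3 (the new accept is not ε-reachable since no branch accepts ε)
  (bb ∪ b)b — |ε-closure| equals the left operand's closure size = 3 (its accept is not ε-reachable, so the closure stops there)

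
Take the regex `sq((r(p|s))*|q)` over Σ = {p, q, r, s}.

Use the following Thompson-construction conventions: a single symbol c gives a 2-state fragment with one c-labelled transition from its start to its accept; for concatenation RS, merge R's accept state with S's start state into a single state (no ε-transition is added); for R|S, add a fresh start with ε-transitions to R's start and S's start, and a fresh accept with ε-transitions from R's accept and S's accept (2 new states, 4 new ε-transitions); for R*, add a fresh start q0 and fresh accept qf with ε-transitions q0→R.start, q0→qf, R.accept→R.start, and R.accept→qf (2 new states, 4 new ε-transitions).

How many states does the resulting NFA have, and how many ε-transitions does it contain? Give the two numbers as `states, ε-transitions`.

15, 12

Building bottom-up:
Each of the 6 symbol leaves contributes 2 states and 0 ε-transitions.
  p|s — 6 states, 4 ε-transitions
  r(p|s) — 7 states, 4 ε-transitions
  (r(p|s))* — 9 states, 8 ε-transitions
  (r(p|s))*|q — 13 states, 12 ε-transitions
  sq((r(p|s))*|q) — 15 states, 12 ε-transitions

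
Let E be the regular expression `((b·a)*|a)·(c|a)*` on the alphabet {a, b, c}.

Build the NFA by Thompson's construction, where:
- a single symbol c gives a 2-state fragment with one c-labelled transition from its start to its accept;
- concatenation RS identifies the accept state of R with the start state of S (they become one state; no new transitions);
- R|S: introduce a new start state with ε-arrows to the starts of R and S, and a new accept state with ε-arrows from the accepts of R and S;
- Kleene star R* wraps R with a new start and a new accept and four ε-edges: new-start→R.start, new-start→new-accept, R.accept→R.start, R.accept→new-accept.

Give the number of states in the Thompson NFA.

16

Bottom-up over the parse tree:
Each of the 5 symbol leaves contributes a 2-state fragment.
  b·a — 3 states
  (b·a)* — 5 states
  (b·a)*|a — 9 states
  c|a — 6 states
  (c|a)* — 8 states
  ((b·a)*|a)·(c|a)* — 16 states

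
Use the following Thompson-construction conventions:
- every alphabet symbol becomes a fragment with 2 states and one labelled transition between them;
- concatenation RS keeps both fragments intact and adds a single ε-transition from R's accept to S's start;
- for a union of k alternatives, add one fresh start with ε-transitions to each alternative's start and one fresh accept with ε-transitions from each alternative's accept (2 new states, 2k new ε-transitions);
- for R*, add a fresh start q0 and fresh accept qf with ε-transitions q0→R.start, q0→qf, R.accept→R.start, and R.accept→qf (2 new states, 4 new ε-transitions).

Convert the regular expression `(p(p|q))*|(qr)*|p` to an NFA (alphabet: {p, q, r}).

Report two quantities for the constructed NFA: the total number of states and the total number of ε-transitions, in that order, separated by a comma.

20, 20

By structural recursion:
Each of the 6 symbol leaves contributes 2 states and 0 ε-transitions.
  p|q → 6 states, 4 ε-transitions
  p(p|q) → 8 states, 5 ε-transitions
  (p(p|q))* → 10 states, 9 ε-transitions
  qr → 4 states, 1 ε-transition
  (qr)* → 6 states, 5 ε-transitions
  (p(p|q))*|(qr)*|p → 20 states, 20 ε-transitions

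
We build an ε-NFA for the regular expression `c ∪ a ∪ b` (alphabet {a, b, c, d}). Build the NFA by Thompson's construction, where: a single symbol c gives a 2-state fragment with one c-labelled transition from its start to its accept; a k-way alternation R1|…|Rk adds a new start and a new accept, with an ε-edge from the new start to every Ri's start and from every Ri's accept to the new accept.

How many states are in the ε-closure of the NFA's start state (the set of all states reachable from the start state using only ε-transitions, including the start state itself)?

4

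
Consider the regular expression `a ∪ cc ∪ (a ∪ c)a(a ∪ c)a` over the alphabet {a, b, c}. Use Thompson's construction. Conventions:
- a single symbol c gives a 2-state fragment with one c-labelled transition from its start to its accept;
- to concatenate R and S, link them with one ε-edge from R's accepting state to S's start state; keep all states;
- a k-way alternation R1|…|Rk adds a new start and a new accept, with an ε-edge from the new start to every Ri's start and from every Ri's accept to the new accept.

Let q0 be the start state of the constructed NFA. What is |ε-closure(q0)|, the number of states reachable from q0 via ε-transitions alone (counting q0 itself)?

6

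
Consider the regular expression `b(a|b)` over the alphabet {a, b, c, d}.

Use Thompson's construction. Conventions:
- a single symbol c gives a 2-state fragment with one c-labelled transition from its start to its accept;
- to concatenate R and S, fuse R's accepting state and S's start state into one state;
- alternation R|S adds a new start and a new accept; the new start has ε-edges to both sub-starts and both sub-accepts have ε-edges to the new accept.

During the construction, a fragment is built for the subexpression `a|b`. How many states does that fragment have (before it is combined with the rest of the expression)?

6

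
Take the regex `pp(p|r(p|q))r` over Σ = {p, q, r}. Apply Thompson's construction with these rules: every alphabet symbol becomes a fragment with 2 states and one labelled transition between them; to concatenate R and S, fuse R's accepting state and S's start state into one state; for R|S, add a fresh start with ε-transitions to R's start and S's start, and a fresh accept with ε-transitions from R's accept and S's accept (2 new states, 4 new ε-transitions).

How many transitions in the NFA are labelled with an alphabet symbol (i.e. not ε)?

7

Bottom-up over the parse tree:
Each of the 7 symbol leaves contributes exactly 1 symbol transition.
  p|q — 2 symbol transitions
  r(p|q) — 3 symbol transitions
  p|r(p|q) — 4 symbol transitions
  pp(p|r(p|q))r — 7 symbol transitions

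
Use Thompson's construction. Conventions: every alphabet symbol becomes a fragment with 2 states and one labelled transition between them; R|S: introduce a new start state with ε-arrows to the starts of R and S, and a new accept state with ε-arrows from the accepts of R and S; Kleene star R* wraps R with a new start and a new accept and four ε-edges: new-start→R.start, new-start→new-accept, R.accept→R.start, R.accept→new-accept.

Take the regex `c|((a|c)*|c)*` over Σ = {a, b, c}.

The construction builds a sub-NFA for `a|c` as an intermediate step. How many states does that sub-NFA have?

Fragment for `a|c`:
Each of the 2 symbol leaves contributes a 2-state fragment.
  a|c = 6 states

6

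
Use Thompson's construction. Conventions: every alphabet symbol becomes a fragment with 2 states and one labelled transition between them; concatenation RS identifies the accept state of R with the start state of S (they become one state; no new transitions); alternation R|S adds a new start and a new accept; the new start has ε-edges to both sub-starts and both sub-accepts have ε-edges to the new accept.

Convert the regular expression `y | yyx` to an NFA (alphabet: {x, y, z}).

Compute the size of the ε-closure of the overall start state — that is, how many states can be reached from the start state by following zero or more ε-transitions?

Let C(F) = |ε-closure(F.start)| within fragment F, and note whether F accepts ε. Symbol fragments have C = 1 and do not accept ε. Then:
  yyx — |ε-closure| equals the left operand's closure size = 1 (its accept is not ε-reachable, so the closure stops there)
  y | yyx — |ε-closure| = 1 + 1 + 1 = 3 (the new accept is not ε-reachable since no branch accepts ε)

3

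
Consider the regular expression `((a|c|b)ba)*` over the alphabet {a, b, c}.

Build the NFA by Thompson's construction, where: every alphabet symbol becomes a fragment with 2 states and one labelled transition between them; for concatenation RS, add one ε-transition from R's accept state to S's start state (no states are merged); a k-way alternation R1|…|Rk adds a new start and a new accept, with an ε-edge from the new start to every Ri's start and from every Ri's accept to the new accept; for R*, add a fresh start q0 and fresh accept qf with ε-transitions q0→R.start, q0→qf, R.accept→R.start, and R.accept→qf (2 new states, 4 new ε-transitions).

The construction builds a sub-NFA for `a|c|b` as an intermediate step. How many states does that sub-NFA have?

8

Fragment for `a|c|b`:
Each of the 3 symbol leaves contributes a 2-state fragment.
  a|c|b — 8 states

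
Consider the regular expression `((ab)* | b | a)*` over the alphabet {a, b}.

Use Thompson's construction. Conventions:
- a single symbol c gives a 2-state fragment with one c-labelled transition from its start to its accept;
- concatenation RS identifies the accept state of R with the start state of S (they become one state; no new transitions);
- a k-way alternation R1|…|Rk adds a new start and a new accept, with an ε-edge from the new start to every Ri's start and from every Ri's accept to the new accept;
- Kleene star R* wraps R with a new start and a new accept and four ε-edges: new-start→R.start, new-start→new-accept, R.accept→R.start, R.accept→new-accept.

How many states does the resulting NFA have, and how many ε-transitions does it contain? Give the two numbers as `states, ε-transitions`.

13, 14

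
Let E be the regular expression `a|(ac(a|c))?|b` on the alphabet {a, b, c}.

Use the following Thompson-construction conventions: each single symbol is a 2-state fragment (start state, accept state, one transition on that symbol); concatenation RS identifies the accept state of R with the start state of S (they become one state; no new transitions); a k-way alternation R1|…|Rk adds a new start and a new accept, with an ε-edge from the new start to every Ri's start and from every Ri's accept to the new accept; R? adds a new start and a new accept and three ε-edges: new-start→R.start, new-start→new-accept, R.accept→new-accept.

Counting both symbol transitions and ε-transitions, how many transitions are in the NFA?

19

Building bottom-up:
Each of the 6 symbol leaves contributes 1 transition (1 symbol, 0 ε).
  a|c → 6 transitions (2 symbol, 4 ε)
  ac(a|c) → 8 transitions (4 symbol, 4 ε)
  (ac(a|c))? → 11 transitions (4 symbol, 7 ε)
  a|(ac(a|c))?|b → 19 transitions (6 symbol, 13 ε)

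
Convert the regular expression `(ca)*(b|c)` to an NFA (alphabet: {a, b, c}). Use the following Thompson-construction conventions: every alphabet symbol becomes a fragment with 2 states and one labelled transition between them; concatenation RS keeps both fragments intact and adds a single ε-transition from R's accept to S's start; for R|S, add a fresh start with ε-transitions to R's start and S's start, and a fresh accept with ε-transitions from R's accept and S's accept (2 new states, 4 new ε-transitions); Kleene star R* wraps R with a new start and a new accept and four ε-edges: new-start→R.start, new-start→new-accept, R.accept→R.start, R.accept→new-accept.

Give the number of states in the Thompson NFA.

Recursing over subexpressions:
Each of the 4 symbol leaves contributes a 2-state fragment.
  ca : 4 states
  (ca)* : 6 states
  b|c : 6 states
  (ca)*(b|c) : 12 states

12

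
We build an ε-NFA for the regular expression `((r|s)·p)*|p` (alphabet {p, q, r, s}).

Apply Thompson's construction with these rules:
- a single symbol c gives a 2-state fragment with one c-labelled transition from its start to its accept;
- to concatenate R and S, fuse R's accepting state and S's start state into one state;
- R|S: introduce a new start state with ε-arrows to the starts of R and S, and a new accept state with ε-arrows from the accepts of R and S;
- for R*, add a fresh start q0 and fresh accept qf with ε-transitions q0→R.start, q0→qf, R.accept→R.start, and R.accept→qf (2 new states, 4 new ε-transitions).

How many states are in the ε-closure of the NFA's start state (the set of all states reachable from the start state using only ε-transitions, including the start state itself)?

Compute the ε-closure size of each fragment's start state recursively; a symbol fragment's start has no outgoing ε-edge, so its closure is just itself (size 1).
  r|s → new start ε-reaches every alternative's start; none of them accept ε, so the new accept is not reached: |closure| = 1 + 1 + 1 = 3
  (r|s)·p → |closure| equals the left operand's closure size = 3 (its accept is not ε-reachable, so the closure stops there)
  ((r|s)·p)* → the star's fresh start ε-reaches both the body's start and the fresh accept: |closure| = 2 + 3 = 5
  ((r|s)·p)*|p → |closure| = 1 (new start) + (5 + 1) + 1 (new accept, since some branch ε-reaches its own accept) = 8

8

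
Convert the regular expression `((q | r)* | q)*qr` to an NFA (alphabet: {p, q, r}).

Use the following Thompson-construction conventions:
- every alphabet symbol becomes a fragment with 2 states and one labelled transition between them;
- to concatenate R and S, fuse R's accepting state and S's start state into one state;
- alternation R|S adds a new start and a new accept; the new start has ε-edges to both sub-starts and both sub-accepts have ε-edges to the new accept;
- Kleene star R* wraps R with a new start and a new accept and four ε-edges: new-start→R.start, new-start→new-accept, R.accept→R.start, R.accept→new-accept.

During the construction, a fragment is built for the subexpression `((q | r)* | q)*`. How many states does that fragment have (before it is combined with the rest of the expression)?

Fragment for `((q | r)* | q)*`:
Each of the 3 symbol leaves contributes a 2-state fragment.
  q | r — 6 states
  (q | r)* — 8 states
  (q | r)* | q — 12 states
  ((q | r)* | q)* — 14 states

14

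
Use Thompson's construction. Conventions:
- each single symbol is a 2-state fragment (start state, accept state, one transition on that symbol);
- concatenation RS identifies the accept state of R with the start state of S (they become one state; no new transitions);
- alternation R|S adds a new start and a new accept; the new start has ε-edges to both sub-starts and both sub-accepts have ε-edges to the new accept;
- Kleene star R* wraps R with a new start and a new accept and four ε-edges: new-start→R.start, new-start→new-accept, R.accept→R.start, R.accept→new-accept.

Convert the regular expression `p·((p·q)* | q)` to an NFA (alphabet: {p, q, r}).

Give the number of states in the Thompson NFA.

10

Building bottom-up:
Each of the 4 symbol leaves contributes a 2-state fragment.
  p·q = 3 states
  (p·q)* = 5 states
  (p·q)* | q = 9 states
  p·((p·q)* | q) = 10 states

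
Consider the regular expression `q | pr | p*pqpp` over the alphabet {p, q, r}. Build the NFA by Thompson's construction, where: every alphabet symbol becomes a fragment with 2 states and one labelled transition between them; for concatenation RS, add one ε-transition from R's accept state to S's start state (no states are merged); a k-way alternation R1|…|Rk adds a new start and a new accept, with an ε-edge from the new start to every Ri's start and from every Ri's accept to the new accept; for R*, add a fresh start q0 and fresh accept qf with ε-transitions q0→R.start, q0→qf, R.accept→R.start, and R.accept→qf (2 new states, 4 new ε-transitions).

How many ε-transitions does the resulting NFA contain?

By structural recursion:
Each of the 8 symbol leaves contributes 0 ε-transitions.
  pr — 1 ε-transition
  p* — 4 ε-transitions
  p*pqpp — 8 ε-transitions
  q | pr | p*pqpp — 15 ε-transitions

15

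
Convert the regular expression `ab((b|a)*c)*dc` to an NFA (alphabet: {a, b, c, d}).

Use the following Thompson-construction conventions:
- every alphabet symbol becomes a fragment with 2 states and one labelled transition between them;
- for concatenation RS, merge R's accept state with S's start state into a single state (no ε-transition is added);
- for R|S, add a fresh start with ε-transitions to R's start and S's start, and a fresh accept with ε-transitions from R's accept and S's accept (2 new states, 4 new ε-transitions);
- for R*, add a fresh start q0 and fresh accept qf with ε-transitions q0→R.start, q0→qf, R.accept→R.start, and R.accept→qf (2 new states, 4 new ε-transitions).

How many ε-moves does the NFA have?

Bottom-up over the parse tree:
Each of the 7 symbol leaves contributes 0 ε-transitions.
  b|a : 4 ε-transitions
  (b|a)* : 8 ε-transitions
  (b|a)*c : 8 ε-transitions
  ((b|a)*c)* : 12 ε-transitions
  ab((b|a)*c)*dc : 12 ε-transitions

12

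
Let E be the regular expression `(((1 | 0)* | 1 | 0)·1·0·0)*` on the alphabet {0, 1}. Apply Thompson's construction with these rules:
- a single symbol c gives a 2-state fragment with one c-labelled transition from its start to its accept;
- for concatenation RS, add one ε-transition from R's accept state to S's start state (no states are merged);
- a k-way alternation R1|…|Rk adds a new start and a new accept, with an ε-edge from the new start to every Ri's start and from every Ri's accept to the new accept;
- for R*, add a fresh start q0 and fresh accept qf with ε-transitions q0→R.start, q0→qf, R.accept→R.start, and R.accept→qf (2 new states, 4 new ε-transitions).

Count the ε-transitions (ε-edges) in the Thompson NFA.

21

Per subexpression:
Each of the 7 symbol leaves contributes 0 ε-transitions.
  1 | 0 → 4 ε-transitions
  (1 | 0)* → 8 ε-transitions
  (1 | 0)* | 1 | 0 → 14 ε-transitions
  ((1 | 0)* | 1 | 0)·1·0·0 → 17 ε-transitions
  (((1 | 0)* | 1 | 0)·1·0·0)* → 21 ε-transitions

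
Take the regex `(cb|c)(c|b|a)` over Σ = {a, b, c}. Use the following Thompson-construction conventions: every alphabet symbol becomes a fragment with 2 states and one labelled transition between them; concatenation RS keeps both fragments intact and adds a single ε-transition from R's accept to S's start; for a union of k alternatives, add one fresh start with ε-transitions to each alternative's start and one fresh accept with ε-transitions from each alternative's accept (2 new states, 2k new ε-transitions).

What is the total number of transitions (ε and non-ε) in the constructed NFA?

Per subexpression:
Each of the 6 symbol leaves contributes 1 transition (1 symbol, 0 ε).
  cb = 3 transitions (2 symbol, 1 ε)
  cb|c = 8 transitions (3 symbol, 5 ε)
  c|b|a = 9 transitions (3 symbol, 6 ε)
  (cb|c)(c|b|a) = 18 transitions (6 symbol, 12 ε)

18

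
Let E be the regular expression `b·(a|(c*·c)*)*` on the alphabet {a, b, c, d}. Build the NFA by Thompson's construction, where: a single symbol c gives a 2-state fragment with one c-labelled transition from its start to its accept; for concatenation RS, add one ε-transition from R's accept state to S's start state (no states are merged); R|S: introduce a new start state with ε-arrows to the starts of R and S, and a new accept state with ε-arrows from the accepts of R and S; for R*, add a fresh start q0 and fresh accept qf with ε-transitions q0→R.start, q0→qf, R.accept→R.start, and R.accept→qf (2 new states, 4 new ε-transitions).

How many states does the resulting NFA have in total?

By structural recursion:
Each of the 4 symbol leaves contributes a 2-state fragment.
  c* — 4 states
  c*·c — 6 states
  (c*·c)* — 8 states
  a|(c*·c)* — 12 states
  (a|(c*·c)*)* — 14 states
  b·(a|(c*·c)*)* — 16 states

16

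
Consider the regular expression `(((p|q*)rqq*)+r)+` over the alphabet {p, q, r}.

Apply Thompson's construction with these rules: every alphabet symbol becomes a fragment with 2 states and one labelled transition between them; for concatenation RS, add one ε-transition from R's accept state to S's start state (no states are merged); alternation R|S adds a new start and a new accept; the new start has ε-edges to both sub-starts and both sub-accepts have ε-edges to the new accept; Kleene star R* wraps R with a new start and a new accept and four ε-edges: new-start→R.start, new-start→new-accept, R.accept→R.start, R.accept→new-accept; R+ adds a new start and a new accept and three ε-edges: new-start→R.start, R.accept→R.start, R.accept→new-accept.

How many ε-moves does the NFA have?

Bottom-up over the parse tree:
Each of the 6 symbol leaves contributes 0 ε-transitions.
  q* : 4 ε-transitions
  p|q* : 8 ε-transitions
  q* : 4 ε-transitions
  (p|q*)rqq* : 15 ε-transitions
  ((p|q*)rqq*)+ : 18 ε-transitions
  ((p|q*)rqq*)+r : 19 ε-transitions
  (((p|q*)rqq*)+r)+ : 22 ε-transitions

22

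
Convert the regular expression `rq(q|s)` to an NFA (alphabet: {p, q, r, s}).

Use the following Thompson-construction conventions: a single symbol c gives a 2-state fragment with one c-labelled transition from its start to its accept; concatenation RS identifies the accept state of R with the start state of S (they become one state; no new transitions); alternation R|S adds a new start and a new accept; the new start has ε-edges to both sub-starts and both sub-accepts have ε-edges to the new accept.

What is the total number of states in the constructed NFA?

Per subexpression:
Each of the 4 symbol leaves contributes a 2-state fragment.
  q|s → 6 states
  rq(q|s) → 8 states

8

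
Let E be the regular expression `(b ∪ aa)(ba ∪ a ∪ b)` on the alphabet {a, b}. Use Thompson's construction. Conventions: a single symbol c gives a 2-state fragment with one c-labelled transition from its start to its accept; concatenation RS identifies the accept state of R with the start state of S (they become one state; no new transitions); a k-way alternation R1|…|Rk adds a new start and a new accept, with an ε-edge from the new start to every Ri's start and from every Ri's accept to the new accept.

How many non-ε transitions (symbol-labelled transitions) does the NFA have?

7

Building bottom-up:
Each of the 7 symbol leaves contributes exactly 1 symbol transition.
  aa = 2 symbol transitions
  b ∪ aa = 3 symbol transitions
  ba = 2 symbol transitions
  ba ∪ a ∪ b = 4 symbol transitions
  (b ∪ aa)(ba ∪ a ∪ b) = 7 symbol transitions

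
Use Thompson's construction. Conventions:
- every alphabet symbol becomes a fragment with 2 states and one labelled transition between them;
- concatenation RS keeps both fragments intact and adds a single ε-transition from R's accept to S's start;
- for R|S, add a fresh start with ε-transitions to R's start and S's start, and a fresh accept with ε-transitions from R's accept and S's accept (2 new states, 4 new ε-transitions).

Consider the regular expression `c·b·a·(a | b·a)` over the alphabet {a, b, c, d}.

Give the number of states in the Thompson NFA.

Bottom-up over the parse tree:
Each of the 6 symbol leaves contributes a 2-state fragment.
  b·a = 4 states
  a | b·a = 8 states
  c·b·a·(a | b·a) = 14 states

14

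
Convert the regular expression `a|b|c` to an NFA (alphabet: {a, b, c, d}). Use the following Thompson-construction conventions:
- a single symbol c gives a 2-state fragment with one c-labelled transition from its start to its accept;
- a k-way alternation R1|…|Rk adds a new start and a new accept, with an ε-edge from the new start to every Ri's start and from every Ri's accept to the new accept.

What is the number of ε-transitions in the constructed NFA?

6

Recursing over subexpressions:
Each of the 3 symbol leaves contributes 0 ε-transitions.
  a|b|c → 6 ε-transitions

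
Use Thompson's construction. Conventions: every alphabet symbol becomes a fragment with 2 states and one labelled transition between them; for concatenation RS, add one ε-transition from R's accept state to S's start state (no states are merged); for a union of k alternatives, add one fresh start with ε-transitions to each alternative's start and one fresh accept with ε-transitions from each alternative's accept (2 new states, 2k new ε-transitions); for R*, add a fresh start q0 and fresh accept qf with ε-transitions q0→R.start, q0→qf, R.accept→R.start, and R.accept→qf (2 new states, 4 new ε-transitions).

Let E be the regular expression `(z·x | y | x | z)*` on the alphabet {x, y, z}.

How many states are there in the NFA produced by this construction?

Building bottom-up:
Each of the 5 symbol leaves contributes a 2-state fragment.
  z·x — 4 states
  z·x | y | x | z — 12 states
  (z·x | y | x | z)* — 14 states

14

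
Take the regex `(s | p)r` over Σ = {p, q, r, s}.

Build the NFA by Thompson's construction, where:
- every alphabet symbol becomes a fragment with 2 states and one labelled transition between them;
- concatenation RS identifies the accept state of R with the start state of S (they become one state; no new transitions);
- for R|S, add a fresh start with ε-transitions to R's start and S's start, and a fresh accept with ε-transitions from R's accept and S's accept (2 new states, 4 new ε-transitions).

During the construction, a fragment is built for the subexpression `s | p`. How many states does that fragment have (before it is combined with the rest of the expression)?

Fragment for `s | p`:
Each of the 2 symbol leaves contributes a 2-state fragment.
  s | p : 6 states

6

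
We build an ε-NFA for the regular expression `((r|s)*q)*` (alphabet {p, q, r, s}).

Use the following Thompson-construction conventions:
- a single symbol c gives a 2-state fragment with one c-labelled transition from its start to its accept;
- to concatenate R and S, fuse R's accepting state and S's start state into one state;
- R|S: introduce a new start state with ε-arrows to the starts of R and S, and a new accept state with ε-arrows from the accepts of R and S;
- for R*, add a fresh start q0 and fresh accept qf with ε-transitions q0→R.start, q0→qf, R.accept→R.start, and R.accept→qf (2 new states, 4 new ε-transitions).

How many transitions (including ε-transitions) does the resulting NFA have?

15

Building bottom-up:
Each of the 3 symbol leaves contributes 1 transition (1 symbol, 0 ε).
  r|s — 6 transitions (2 symbol, 4 ε)
  (r|s)* — 10 transitions (2 symbol, 8 ε)
  (r|s)*q — 11 transitions (3 symbol, 8 ε)
  ((r|s)*q)* — 15 transitions (3 symbol, 12 ε)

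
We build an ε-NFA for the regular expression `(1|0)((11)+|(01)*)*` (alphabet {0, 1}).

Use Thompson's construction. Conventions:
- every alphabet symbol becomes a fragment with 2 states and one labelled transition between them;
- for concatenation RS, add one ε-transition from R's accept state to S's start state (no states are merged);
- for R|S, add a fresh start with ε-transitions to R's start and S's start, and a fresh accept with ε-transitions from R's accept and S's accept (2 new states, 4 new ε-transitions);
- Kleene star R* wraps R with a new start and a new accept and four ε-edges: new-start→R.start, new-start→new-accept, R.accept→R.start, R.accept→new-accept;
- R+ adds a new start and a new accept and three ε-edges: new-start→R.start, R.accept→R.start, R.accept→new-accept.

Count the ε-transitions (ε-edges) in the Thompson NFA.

Building bottom-up:
Each of the 6 symbol leaves contributes 0 ε-transitions.
  1|0 — 4 ε-transitions
  11 — 1 ε-transition
  (11)+ — 4 ε-transitions
  01 — 1 ε-transition
  (01)* — 5 ε-transitions
  (11)+|(01)* — 13 ε-transitions
  ((11)+|(01)*)* — 17 ε-transitions
  (1|0)((11)+|(01)*)* — 22 ε-transitions

22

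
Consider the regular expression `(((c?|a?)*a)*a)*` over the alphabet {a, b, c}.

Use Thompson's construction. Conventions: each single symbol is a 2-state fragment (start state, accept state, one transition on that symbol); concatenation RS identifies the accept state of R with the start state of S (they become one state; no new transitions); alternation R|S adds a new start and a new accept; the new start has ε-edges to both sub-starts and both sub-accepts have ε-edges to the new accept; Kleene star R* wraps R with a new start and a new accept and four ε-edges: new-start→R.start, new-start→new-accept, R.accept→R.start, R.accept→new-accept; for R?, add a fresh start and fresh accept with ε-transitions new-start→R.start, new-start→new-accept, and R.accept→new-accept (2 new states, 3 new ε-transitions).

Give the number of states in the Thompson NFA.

18

By structural recursion:
Each of the 4 symbol leaves contributes a 2-state fragment.
  c? : 4 states
  a? : 4 states
  c?|a? : 10 states
  (c?|a?)* : 12 states
  (c?|a?)*a : 13 states
  ((c?|a?)*a)* : 15 states
  ((c?|a?)*a)*a : 16 states
  (((c?|a?)*a)*a)* : 18 states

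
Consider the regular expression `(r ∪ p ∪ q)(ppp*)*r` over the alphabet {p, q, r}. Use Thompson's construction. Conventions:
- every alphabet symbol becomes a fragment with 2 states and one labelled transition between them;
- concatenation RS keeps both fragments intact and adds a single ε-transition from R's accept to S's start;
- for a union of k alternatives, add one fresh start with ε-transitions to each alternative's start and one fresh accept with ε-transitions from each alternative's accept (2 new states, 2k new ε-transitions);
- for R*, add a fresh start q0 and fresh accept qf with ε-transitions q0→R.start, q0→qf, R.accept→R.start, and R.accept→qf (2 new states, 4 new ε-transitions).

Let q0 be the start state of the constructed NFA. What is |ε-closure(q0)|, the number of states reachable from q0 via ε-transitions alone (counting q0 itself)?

4

Compute the ε-closure size of each fragment's start state recursively; a symbol fragment's start has no outgoing ε-edge, so its closure is just itself (size 1).
  r ∪ p ∪ q → new start ε-reaches every alternative's start; none of them accept ε, so the new accept is not reached: C = 1 + 1 + 1 + 1 = 4
  p* → C = 1 (new start) + 1 (body) + 1 (new accept) = 3
  ppp* → same as the first factor's closure: C = 1
  (ppp*)* → new start has ε-edges to the inner start and to the new accept, so C = 2 + 1 = 3
  (r ∪ p ∪ q)(ppp*)*r → C equals the left operand's closure size = 4 (its accept is not ε-reachable, so the closure stops there)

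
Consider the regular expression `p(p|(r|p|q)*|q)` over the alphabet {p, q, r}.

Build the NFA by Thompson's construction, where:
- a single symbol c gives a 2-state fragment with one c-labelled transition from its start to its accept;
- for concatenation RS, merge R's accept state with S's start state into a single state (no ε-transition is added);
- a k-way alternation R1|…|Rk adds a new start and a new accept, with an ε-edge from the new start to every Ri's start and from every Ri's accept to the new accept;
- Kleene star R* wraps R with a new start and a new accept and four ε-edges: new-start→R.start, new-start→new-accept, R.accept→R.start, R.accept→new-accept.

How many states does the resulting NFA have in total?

17

Building bottom-up:
Each of the 6 symbol leaves contributes a 2-state fragment.
  r|p|q : 8 states
  (r|p|q)* : 10 states
  p|(r|p|q)*|q : 16 states
  p(p|(r|p|q)*|q) : 17 states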